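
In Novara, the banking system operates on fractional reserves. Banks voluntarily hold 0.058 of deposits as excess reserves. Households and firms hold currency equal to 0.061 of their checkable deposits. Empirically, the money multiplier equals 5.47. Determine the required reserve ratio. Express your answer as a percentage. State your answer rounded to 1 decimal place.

Using m = 5.47. Since m = (1 + c)/(c + rr + e), the denominator satisfies c + rr + e = (1 + c)/m = (1 + 0.061) / 5.47 ≈ 0.193967.
With c = 0.061 and e = 0.058, the required reserve ratio is 0.193967 − 0.061 − 0.058 = 0.074967.

7.5%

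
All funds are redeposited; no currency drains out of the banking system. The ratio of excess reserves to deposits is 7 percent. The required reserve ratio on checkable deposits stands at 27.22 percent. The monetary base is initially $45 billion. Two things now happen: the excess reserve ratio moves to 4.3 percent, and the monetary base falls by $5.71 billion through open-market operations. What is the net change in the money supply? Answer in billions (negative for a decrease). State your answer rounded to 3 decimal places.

-6.851 billion

Before: m₁ = 1 / (0.2722 + 0.07) ≈ 2.922268, MB₁ = 45, so M₁ = 2.922268 × 45 ≈ 131.5021 billion.
After: m₂ = 1 / (0.2722 + 0.043) ≈ 3.172589, MB₂ = 45 − 5.71 = 39.29, so M₂ = 3.172589 × 39.29 ≈ 124.651 billion.
ΔM = M₂ − M₁ = 124.651 − 131.5021 = -6.8511 billion.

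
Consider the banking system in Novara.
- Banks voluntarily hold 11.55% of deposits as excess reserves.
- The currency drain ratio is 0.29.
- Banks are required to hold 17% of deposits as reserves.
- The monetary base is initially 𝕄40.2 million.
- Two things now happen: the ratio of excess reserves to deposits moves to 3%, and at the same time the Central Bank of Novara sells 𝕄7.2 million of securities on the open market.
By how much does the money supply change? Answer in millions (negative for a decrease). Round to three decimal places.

-3.232 million

Before: m₁ = (1 + 0.29) / (0.17 + 0.1155 + 0.29) ≈ 2.241529, MB₁ = 40.2, so M₁ = 2.241529 × 40.2 ≈ 90.1095 million.
After: m₂ = (1 + 0.29) / (0.17 + 0.03 + 0.29) ≈ 2.632653, MB₂ = 40.2 − 7.2 = 33, so M₂ = 2.632653 × 33 ≈ 86.8775 million.
ΔM = M₂ − M₁ = 86.8775 − 90.1095 = -3.232 million.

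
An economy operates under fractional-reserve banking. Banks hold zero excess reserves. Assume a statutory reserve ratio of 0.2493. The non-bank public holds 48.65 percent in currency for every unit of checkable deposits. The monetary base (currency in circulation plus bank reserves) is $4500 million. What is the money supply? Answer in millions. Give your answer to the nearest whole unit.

$9091 million

The money multiplier is m = (1 + c) / (rr + c) = (1 + 0.4865) / (0.2493 + 0.4865) ≈ 2.02025.
So M = m × MB = 2.02025 × 4500 = 9091.125 million.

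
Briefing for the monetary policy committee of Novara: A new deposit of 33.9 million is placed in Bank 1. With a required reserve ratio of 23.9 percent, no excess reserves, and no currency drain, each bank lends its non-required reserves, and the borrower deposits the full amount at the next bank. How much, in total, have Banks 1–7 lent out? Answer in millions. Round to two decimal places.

Bank i lends (1 − rr)^i of the original deposit: Bank 1 lends 33.9·0.7610 = 25.7979, Bank 2 lends 33.9·0.7610² ≈ 19.6322, and so on.
Summing a geometric series: total = 33.9·[0.7610·(1 − 0.7610^7) / (1 − 0.7610)] ≈ 91.9867 million.

91.99 million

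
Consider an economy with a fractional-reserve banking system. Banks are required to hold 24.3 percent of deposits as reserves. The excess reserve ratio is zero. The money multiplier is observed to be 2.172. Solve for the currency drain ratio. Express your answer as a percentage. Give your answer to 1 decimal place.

40.3%

Using m = 2.172. From m = (1 + c)/(c + rr + e), rearranging gives 1 + c = m·(c + rr + e), so c·(1 − m) = m·(rr + e) − 1.
Hence c = [m·(rr + e) − 1]/(1 − m) = [2.172 × (0.243 + 0) − 1] / (1 − 2.172) ≈ 0.402904.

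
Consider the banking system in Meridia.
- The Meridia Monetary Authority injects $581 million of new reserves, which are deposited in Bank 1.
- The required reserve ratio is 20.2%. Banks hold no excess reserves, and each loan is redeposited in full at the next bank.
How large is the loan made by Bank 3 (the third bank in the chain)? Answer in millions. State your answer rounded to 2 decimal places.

$295.25 million

Each bank lends a fraction (1 − rr) = 0.7980 of the deposit it receives, so Bank 3 receives 581·0.7980^2 and lends 581·0.7980^3 ≈ 295.2465 million.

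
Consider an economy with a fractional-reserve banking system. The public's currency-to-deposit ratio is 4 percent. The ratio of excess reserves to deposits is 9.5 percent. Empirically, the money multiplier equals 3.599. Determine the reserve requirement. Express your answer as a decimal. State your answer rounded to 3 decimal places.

0.154

Using m = 3.599. Since m = (1 + c)/(c + rr + e), the denominator satisfies c + rr + e = (1 + c)/m = (1 + 0.04) / 3.599 ≈ 0.288969.
With c = 0.04 and e = 0.095, the reserve requirement is 0.288969 − 0.04 − 0.095 = 0.153969.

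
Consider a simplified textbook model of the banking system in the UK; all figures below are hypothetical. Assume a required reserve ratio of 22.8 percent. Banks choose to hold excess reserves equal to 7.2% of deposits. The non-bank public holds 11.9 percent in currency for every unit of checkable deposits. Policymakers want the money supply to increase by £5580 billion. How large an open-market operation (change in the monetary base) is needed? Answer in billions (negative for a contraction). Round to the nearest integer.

The money multiplier is m = (1 + c) / (rr + e + c) = (1 + 0.119) / (0.228 + 0.072 + 0.119) ≈ 2.67064.
ΔMB = ΔM / m = (+5580) / 2.67064 ≈ 2089.3868 billion.

£2089 billion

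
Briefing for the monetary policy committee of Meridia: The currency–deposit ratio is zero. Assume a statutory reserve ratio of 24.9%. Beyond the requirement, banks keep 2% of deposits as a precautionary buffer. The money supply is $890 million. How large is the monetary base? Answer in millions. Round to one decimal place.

$239.4 million

The money multiplier is m = 1 / (rr + e) = 1 / (0.249 + 0.02) ≈ 3.71747.
MB = M / m = 890 / 3.71747 ≈ 239.4101 million.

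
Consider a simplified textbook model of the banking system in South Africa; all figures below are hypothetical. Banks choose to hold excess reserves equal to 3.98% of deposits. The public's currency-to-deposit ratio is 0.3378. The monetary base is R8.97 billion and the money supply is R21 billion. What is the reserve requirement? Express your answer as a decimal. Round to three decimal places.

0.194

Using m = M/MB = 21/8.97 ≈ 2.341137. Since m = (1 + c)/(c + rr + e), the denominator satisfies c + rr + e = (1 + c)/m = (1 + 0.3378) / 2.341137 ≈ 0.571432.
With c = 0.3378 and e = 0.0398, the reserve requirement is 0.571432 − 0.3378 − 0.0398 = 0.193832.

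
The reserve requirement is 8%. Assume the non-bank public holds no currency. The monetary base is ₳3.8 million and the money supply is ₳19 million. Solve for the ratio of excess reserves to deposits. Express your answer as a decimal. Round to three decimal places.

Using m = M/MB = 19/3.8 = 5.000000. Since m = (1 + c)/(c + rr + e), the denominator satisfies c + rr + e = (1 + c)/m = (1 + 0) / 5.000000 = 0.200000.
With c = 0 and rr = 0.08, the ratio of excess reserves to deposits is 0.200000 − 0 − 0.08 = 0.12.

0.120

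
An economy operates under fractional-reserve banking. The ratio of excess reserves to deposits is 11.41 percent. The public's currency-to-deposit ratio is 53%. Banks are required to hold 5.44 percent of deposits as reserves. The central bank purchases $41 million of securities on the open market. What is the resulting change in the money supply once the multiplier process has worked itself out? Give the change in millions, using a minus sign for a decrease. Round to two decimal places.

The money multiplier is m = (1 + c) / (rr + e + c) = (1 + 0.53) / (0.0544 + 0.1141 + 0.53) ≈ 2.19041.
The purchase adds 41 million of base, so ΔM = m × ΔMB = 2.19041 × (+41) ≈ 89.8068 million.

$89.81 million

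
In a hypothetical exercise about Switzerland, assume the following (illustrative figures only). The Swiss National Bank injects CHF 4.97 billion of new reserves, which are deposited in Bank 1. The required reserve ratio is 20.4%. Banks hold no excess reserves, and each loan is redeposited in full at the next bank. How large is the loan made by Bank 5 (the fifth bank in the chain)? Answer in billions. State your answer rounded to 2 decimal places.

CHF 1.59 billion

Each bank lends a fraction (1 − rr) = 0.7960 of the deposit it receives, so Bank 5 receives 4.97·0.7960^4 and lends 4.97·0.7960^5 ≈ 1.5883 billion.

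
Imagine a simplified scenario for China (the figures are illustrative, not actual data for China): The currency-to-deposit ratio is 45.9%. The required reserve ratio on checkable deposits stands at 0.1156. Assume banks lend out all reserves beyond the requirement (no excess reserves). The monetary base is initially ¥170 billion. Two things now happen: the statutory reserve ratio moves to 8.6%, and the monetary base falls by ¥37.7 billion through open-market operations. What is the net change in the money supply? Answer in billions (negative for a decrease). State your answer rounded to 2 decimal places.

-77.48 billion

Before: m₁ = (1 + 0.459) / (0.1156 + 0.459) ≈ 2.539158, MB₁ = 170, so M₁ = 2.539158 × 170 ≈ 431.6569 billion.
After: m₂ = (1 + 0.459) / (0.086 + 0.459) ≈ 2.677064, MB₂ = 170 − 37.7 = 132.3, so M₂ = 2.677064 × 132.3 ≈ 354.1756 billion.
ΔM = M₂ − M₁ = 354.1756 − 431.6569 = -77.4813 billion.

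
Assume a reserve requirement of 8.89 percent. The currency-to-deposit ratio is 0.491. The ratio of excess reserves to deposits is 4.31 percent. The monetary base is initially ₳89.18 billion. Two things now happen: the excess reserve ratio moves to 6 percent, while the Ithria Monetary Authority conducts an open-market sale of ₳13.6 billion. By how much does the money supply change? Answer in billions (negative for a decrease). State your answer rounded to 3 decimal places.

-37.325 billion

Before: m₁ = (1 + 0.491) / (0.0889 + 0.0431 + 0.491) ≈ 2.393258, MB₁ = 89.18, so M₁ = 2.393258 × 89.18 ≈ 213.4307 billion.
After: m₂ = (1 + 0.491) / (0.0889 + 0.06 + 0.491) ≈ 2.330052, MB₂ = 89.18 − 13.6 = 75.58, so M₂ = 2.330052 × 75.58 ≈ 176.1053 billion.
ΔM = M₂ − M₁ = 176.1053 − 213.4307 = -37.3254 billion.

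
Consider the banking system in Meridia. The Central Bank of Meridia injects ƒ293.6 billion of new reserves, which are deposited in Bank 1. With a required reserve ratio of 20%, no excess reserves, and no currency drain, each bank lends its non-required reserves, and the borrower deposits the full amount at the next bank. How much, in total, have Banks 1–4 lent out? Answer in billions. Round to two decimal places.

Bank i lends (1 − rr)^i of the original deposit: Bank 1 lends 293.6·0.8000 = 234.8800, Bank 2 lends 293.6·0.8000² = 187.9040, and so on.
Summing a geometric series: total = 293.6·[0.8000·(1 − 0.8000^4) / (1 − 0.8000)] ≈ 693.3658 billion.

ƒ693.37 billion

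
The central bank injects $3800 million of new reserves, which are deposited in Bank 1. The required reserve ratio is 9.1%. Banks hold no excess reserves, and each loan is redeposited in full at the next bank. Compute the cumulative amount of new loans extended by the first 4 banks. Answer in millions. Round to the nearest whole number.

Bank i lends (1 − rr)^i of the original deposit: Bank 1 lends 3800·0.9090 = 3454.2000, Bank 2 lends 3800·0.9090² = 3139.8678, and so on.
Summing a geometric series: total = 3800·[0.9090·(1 − 0.9090^4) / (1 − 0.9090)] ≈ 12042.6207 million.

$12043 million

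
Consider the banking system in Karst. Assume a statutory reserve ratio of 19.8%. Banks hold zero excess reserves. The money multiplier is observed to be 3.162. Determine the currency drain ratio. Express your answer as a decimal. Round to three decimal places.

Using m = 3.162. From m = (1 + c)/(c + rr + e), rearranging gives 1 + c = m·(c + rr + e), so c·(1 − m) = m·(rr + e) − 1.
Hence c = [m·(rr + e) − 1]/(1 − m) = [3.162 × (0.198 + 0) − 1] / (1 − 3.162) ≈ 0.172953.

0.173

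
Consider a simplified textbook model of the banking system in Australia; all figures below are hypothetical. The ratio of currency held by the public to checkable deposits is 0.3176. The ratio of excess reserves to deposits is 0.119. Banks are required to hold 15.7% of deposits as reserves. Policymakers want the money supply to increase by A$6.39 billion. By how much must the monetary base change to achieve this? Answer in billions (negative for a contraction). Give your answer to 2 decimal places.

A$2.88 billion

The money multiplier is m = (1 + c) / (rr + e + c) = (1 + 0.3176) / (0.157 + 0.119 + 0.3176) ≈ 2.2197.
ΔMB = ΔM / m = (+6.39) / 2.2197 ≈ 2.8788 billion.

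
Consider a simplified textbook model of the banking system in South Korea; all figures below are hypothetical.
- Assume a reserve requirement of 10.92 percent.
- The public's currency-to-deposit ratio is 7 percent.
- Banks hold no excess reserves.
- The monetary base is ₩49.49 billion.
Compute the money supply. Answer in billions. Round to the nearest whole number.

The money multiplier is m = (1 + c) / (rr + c) = (1 + 0.07) / (0.1092 + 0.07) ≈ 5.9710.
So M = m × MB = 5.9710 × 49.49 ≈ 295.5048 billion.

₩296 billion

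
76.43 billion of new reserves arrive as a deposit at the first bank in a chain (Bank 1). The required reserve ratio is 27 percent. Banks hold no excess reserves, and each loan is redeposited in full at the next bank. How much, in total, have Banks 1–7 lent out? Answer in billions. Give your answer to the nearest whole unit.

184 billion

Bank i lends (1 − rr)^i of the original deposit: Bank 1 lends 76.43·0.7300 = 55.7939, Bank 2 lends 76.43·0.7300² ≈ 40.7295, and so on.
Summing a geometric series: total = 76.43·[0.7300·(1 − 0.7300^7) / (1 − 0.7300)] ≈ 183.8153 billion.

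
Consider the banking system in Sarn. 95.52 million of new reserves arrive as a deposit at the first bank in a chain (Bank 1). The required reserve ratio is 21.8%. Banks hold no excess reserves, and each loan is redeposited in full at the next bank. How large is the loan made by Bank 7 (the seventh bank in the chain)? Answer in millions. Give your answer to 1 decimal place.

17.1 million

Each bank lends a fraction (1 − rr) = 0.7820 of the deposit it receives, so Bank 7 receives 95.52·0.7820^6 and lends 95.52·0.7820^7 ≈ 17.0821 million.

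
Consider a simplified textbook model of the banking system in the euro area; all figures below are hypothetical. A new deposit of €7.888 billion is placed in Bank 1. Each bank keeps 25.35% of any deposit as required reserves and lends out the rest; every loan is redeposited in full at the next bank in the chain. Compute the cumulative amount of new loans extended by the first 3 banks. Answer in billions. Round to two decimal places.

Bank i lends (1 − rr)^i of the original deposit: Bank 1 lends 7.888·0.7465 ≈ 5.8884, Bank 2 lends 7.888·0.7465² ≈ 4.3957, and so on.
Summing a geometric series: total = 7.888·[0.7465·(1 − 0.7465^3) / (1 − 0.7465)] ≈ 13.5655 billion.

€13.57 billion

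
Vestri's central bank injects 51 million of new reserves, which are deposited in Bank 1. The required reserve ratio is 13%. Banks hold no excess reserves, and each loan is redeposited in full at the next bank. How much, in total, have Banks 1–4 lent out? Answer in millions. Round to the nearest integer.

146 million

Bank i lends (1 − rr)^i of the original deposit: Bank 1 lends 51·0.8700 = 44.3700, Bank 2 lends 51·0.8700² = 38.6019, and so on.
Summing a geometric series: total = 51·[0.8700·(1 − 0.8700^4) / (1 − 0.8700)] ≈ 145.7733 million.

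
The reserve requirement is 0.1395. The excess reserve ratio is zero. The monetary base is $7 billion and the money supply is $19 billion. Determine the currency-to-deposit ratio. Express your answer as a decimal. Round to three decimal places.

Using m = M/MB = 19/7 ≈ 2.714286. From m = (1 + c)/(c + rr + e), rearranging gives 1 + c = m·(c + rr + e), so c·(1 − m) = m·(rr + e) − 1.
Hence c = [m·(rr + e) − 1]/(1 − m) = [2.714286 × (0.1395 + 0) − 1] / (1 − 2.714286) ≈ 0.362458.

0.362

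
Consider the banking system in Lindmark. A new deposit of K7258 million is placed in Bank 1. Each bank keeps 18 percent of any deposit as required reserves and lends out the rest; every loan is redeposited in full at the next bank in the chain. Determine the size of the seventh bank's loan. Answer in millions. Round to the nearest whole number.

K1809 million

Each bank lends a fraction (1 − rr) = 0.8200 of the deposit it receives, so Bank 7 receives 7258·0.8200^6 and lends 7258·0.8200^7 ≈ 1809.3139 million.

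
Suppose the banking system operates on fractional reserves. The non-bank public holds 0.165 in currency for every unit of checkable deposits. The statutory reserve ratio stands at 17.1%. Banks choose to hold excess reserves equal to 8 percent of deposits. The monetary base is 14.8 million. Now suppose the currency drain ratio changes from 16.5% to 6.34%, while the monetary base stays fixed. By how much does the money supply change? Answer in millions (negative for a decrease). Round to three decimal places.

Initially m₁ = (1 + 0.165) / (0.171 + 0.08 + 0.165) ≈ 2.800481, so M₁ = 2.800481 × 14.8 ≈ 41.4471 million.
After the change m₂ = (1 + 0.0634) / (0.171 + 0.08 + 0.0634) ≈ 3.382316, so M₂ = 3.382316 × 14.8 ≈ 50.0583 million.
ΔM = M₂ − M₁ = 50.0583 − 41.4471 = 8.6112 million.

8.611 million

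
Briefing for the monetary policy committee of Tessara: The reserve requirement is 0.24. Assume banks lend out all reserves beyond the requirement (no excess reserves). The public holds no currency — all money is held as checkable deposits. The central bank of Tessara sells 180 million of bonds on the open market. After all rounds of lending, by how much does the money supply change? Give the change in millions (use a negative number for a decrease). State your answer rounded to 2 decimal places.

The simple money multiplier is m = 1/rr = 1/0.24 ≈ 4.166667.
An open-market sale reduces the monetary base by 180 million, so ΔM = m × ΔMB = 4.166667 × (−180) ≈ -750.0001 million.

-750.00 million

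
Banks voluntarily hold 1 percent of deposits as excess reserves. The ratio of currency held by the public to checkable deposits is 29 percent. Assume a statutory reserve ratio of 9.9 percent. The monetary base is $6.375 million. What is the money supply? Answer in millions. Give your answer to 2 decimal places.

$20.61 million

The money multiplier is m = (1 + c) / (rr + e + c) = (1 + 0.29) / (0.099 + 0.01 + 0.29) ≈ 3.2331.
So M = m × MB = 3.2331 × 6.375 ≈ 20.611 million.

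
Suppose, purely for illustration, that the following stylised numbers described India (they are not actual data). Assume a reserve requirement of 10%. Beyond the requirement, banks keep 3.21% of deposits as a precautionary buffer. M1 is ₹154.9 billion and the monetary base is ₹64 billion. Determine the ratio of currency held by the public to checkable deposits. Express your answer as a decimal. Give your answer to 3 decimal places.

Using m = M/MB = 154.9/64 ≈ 2.420313. From m = (1 + c)/(c + rr + e), rearranging gives 1 + c = m·(c + rr + e), so c·(1 − m) = m·(rr + e) − 1.
Hence c = [m·(rr + e) − 1]/(1 − m) = [2.420313 × (0.1 + 0.0321) − 1] / (1 − 2.420313) ≈ 0.478962.

0.479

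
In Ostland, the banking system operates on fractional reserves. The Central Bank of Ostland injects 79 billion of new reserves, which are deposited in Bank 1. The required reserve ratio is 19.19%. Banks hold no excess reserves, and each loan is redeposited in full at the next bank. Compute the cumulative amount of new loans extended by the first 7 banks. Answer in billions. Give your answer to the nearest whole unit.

Bank i lends (1 − rr)^i of the original deposit: Bank 1 lends 79·0.8081 = 63.8399, Bank 2 lends 79·0.8081² ≈ 51.5890, and so on.
Summing a geometric series: total = 79·[0.8081·(1 − 0.8081^7) / (1 − 0.8081)] ≈ 257.8088 billion.

258 billion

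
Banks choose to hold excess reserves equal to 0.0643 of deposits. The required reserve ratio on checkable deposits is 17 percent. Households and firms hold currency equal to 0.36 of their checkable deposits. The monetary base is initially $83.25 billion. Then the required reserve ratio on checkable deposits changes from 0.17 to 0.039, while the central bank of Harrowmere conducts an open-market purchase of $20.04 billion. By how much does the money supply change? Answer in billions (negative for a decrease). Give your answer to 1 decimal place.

Before: m₁ = (1 + 0.36) / (0.17 + 0.0643 + 0.36) ≈ 2.28841, MB₁ = 83.25, so M₁ = 2.28841 × 83.25 ≈ 190.5101 billion.
After: m₂ = (1 + 0.36) / (0.039 + 0.0643 + 0.36) ≈ 2.93546, MB₂ = 83.25 + 20.04 = 103.29, so M₂ = 2.93546 × 103.29 ≈ 303.2037 billion.
ΔM = M₂ − M₁ = 303.2037 − 190.5101 = 112.6936 billion.

$112.7 billion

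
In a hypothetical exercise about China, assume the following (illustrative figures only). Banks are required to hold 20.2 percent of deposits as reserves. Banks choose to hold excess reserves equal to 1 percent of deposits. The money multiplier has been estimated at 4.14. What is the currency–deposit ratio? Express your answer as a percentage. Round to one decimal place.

3.9%

Using m = 4.14. From m = (1 + c)/(c + rr + e), rearranging gives 1 + c = m·(c + rr + e), so c·(1 − m) = m·(rr + e) − 1.
Hence c = [m·(rr + e) − 1]/(1 − m) = [4.14 × (0.202 + 0.01) − 1] / (1 − 4.14) ≈ 0.038955.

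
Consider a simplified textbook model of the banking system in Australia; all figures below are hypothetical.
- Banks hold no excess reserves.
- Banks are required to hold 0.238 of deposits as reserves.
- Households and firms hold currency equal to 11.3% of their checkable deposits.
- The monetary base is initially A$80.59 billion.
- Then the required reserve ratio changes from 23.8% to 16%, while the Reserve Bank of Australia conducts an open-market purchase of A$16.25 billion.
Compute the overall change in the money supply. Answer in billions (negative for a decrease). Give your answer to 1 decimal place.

Before: m₁ = (1 + 0.113) / (0.238 + 0.113) ≈ 3.1709, MB₁ = 80.59, so M₁ = 3.1709 × 80.59 ≈ 255.5428 billion.
After: m₂ = (1 + 0.113) / (0.16 + 0.113) ≈ 4.0769, MB₂ = 80.59 + 16.25 = 96.84, so M₂ = 4.0769 × 96.84 ≈ 394.807 billion.
ΔM = M₂ − M₁ = 394.807 − 255.5428 = 139.2642 billion.

A$139.3 billion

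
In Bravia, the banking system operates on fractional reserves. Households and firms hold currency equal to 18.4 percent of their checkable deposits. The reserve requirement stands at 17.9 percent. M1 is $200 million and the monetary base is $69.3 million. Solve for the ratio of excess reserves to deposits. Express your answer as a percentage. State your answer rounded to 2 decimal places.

4.73%

Using m = M/MB = 200/69.3 ≈ 2.886003. Since m = (1 + c)/(c + rr + e), the denominator satisfies c + rr + e = (1 + c)/m = (1 + 0.184) / 2.886003 ≈ 0.410256.
With c = 0.184 and rr = 0.179, the ratio of excess reserves to deposits is 0.410256 − 0.184 − 0.179 = 0.047256.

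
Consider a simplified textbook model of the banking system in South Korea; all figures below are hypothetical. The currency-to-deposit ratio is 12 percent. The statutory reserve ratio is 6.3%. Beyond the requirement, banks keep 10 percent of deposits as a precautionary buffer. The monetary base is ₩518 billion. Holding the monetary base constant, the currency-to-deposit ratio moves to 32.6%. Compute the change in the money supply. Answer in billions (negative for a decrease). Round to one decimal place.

Initially m₁ = (1 + 0.12) / (0.063 + 0.1 + 0.12) ≈ 3.95760, so M₁ = 3.95760 × 518 = 2050.0368 billion.
After the change m₂ = (1 + 0.326) / (0.063 + 0.1 + 0.326) ≈ 2.71166, so M₂ = 2.71166 × 518 ≈ 1404.6399 billion.
ΔM = M₂ − M₁ = 1404.6399 − 2050.0368 = -645.3969 billion.

-645.4 billion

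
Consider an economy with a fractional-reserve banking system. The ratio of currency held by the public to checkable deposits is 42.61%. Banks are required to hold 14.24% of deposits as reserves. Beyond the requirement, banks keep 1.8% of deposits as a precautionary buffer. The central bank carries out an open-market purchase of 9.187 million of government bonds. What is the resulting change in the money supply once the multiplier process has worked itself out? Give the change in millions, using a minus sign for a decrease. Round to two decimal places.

The money multiplier is m = (1 + c) / (rr + e + c) = (1 + 0.4261) / (0.1424 + 0.018 + 0.4261) ≈ 2.4315.
The purchase adds 9.187 million of base, so ΔM = m × ΔMB = 2.4315 × (+9.187) ≈ 22.3382 million.

22.34 million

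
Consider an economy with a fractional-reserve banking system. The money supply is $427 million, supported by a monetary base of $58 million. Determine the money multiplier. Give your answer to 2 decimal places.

7.36

The money multiplier is m = M / MB = 427 / 58 ≈ 7.36207.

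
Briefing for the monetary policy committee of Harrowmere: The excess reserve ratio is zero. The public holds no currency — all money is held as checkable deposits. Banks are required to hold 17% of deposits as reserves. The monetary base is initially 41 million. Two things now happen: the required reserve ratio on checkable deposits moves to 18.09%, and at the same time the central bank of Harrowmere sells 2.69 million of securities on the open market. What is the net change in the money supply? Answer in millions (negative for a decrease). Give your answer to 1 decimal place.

-29.4 million

Before: m₁ = 1 / (0.17) ≈ 5.8824, MB₁ = 41, so M₁ = 5.8824 × 41 = 241.1784 million.
After: m₂ = 1 / (0.1809) ≈ 5.5279, MB₂ = 41 − 2.69 = 38.31, so M₂ = 5.5279 × 38.31 ≈ 211.7738 million.
ΔM = M₂ − M₁ = 211.7738 − 241.1784 = -29.4046 million.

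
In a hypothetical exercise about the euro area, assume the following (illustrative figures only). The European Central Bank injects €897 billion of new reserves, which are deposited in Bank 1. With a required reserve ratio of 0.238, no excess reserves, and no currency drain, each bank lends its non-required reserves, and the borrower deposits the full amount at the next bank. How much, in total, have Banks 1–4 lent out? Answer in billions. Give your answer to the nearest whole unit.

€1904 billion

Bank i lends (1 − rr)^i of the original deposit: Bank 1 lends 897·0.7620 = 683.5140, Bank 2 lends 897·0.7620² ≈ 520.8377, and so on.
Summing a geometric series: total = 897·[0.7620·(1 − 0.7620^4) / (1 − 0.7620)] ≈ 1903.6512 billion.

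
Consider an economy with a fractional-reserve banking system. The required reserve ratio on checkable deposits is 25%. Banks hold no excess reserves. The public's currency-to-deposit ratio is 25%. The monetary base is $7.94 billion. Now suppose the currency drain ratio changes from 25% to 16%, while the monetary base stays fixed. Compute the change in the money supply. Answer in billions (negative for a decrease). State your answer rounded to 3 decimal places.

Initially m₁ = (1 + 0.25) / (0.25 + 0.25) = 2.5, so M₁ = 2.5 × 7.94 = 19.85 billion.
After the change m₂ = (1 + 0.16) / (0.25 + 0.16) ≈ 2.82927, so M₂ = 2.82927 × 7.94 ≈ 22.4644 billion.
ΔM = M₂ − M₁ = 22.4644 − 19.85 = 2.6144 billion.

$2.614 billion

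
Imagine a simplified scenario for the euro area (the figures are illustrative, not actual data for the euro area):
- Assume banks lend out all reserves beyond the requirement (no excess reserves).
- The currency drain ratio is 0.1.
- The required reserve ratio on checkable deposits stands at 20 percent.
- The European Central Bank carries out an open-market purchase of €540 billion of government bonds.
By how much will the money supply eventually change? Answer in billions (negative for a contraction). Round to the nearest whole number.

The money multiplier is m = (1 + c) / (rr + c) = (1 + 0.1) / (0.2 + 0.1) ≈ 3.6667.
The purchase adds 540 billion of base, so ΔM = m × ΔMB = 3.6667 × (+540) = 1980.018 billion.

€1980 billion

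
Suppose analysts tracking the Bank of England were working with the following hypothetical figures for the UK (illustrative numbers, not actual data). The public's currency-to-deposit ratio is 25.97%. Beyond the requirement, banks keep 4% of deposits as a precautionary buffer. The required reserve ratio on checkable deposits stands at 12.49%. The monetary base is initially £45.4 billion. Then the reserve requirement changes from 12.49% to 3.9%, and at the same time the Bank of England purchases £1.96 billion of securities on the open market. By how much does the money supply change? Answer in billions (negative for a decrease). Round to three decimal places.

Before: m₁ = (1 + 0.2597) / (0.1249 + 0.04 + 0.2597) ≈ 2.966792, MB₁ = 45.4, so M₁ = 2.966792 × 45.4 ≈ 134.6924 billion.
After: m₂ = (1 + 0.2597) / (0.039 + 0.04 + 0.2597) ≈ 3.719221, MB₂ = 45.4 + 1.96 = 47.36, so M₂ = 3.719221 × 47.36 ≈ 176.1423 billion.
ΔM = M₂ − M₁ = 176.1423 − 134.6924 = 41.4499 billion.

£41.450 billion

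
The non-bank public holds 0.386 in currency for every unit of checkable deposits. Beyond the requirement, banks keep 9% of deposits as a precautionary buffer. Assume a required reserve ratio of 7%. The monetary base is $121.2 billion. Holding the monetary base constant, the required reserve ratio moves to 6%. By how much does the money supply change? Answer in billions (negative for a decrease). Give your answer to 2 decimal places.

Initially m₁ = (1 + 0.386) / (0.07 + 0.09 + 0.386) ≈ 2.538462, so M₁ = 2.538462 × 121.2 ≈ 307.6616 billion.
After the change m₂ = (1 + 0.386) / (0.06 + 0.09 + 0.386) ≈ 2.585821, so M₂ = 2.585821 × 121.2 ≈ 313.4015 billion.
ΔM = M₂ − M₁ = 313.4015 − 307.6616 = 5.7399 billion.

$5.74 billion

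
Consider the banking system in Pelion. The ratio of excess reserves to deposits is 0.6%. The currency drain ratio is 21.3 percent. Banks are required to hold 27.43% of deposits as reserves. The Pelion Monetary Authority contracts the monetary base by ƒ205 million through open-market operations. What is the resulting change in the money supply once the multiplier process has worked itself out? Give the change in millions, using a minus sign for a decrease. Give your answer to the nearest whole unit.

-504 million

The money multiplier is m = (1 + c) / (rr + e + c) = (1 + 0.213) / (0.2743 + 0.006 + 0.213) ≈ 2.4589.
The sale removes 205 million of base, so ΔM = m × ΔMB = 2.4589 × (−205) = -504.0745 million.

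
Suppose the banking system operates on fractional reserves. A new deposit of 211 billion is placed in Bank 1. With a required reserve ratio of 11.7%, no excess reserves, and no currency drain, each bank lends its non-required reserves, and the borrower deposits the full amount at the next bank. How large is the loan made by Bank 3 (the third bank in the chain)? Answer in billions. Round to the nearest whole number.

Each bank lends a fraction (1 − rr) = 0.8830 of the deposit it receives, so Bank 3 receives 211·0.8830^2 and lends 211·0.8830^3 ≈ 145.2662 billion.

145 billion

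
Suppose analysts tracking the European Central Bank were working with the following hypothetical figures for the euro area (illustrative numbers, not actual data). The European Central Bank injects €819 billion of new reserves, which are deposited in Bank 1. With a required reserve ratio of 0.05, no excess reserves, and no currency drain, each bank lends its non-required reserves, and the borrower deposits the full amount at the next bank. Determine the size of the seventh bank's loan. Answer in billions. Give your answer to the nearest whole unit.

€572 billion

Each bank lends a fraction (1 − rr) = 0.9500 of the deposit it receives, so Bank 7 receives 819·0.9500^6 and lends 819·0.9500^7 ≈ 571.9382 billion.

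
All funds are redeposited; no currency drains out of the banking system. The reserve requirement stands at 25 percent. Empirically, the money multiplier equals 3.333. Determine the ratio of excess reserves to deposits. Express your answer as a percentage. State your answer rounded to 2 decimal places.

Using m = 3.333. Since m = (1 + c)/(c + rr + e), the denominator satisfies c + rr + e = (1 + c)/m = (1 + 0) / 3.333 ≈ 0.300030.
With c = 0 and rr = 0.25, the ratio of excess reserves to deposits is 0.300030 − 0 − 0.25 = 0.05003.

5.00%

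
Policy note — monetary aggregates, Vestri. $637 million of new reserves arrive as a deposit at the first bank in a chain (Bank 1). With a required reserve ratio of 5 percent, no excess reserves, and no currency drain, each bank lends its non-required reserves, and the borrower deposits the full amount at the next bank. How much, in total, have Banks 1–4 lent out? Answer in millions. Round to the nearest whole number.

Bank i lends (1 − rr)^i of the original deposit: Bank 1 lends 637·0.9500 = 605.1500, Bank 2 lends 637·0.9500² = 574.8925, and so on.
Summing a geometric series: total = 637·[0.9500·(1 − 0.9500^4) / (1 − 0.9500)] ≈ 2245.0309 million.

$2245 million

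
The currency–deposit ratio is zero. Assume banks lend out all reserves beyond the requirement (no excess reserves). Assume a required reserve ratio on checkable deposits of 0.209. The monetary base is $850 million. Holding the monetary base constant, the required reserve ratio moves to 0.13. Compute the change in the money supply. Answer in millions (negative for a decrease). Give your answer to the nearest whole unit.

Initially m₁ = 1 / (0.209) ≈ 4.7847, so M₁ = 4.7847 × 850 = 4066.995 million.
After the change m₂ = 1 / (0.13) ≈ 7.6923, so M₂ = 7.6923 × 850 = 6538.455 million.
ΔM = M₂ − M₁ = 6538.455 − 4066.995 = 2471.46 million.

$2471 million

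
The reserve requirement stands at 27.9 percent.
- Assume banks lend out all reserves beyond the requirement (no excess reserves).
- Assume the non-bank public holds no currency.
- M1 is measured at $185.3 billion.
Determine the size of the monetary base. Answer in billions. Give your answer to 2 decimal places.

$51.70 billion

With no currency drain and no excess reserves, the money multiplier is m = 1/rr = 1/0.279 ≈ 3.584229.
The monetary base is MB = M / m = 185.3 / 3.584229 ≈ 51.6987 billion.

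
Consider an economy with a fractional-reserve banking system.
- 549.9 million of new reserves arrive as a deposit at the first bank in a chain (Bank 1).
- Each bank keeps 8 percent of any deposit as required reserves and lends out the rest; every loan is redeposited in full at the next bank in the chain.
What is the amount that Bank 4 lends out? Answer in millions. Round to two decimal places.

Each bank lends a fraction (1 − rr) = 0.9200 of the deposit it receives, so Bank 4 receives 549.9·0.9200^3 and lends 549.9·0.9200^4 ≈ 393.9445 million.

393.94 million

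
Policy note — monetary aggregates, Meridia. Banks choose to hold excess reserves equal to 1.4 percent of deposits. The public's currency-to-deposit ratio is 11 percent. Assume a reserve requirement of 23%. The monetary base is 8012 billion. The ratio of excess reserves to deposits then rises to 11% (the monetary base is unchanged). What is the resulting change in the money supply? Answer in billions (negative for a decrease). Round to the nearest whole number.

Initially m₁ = (1 + 0.11) / (0.23 + 0.014 + 0.11) ≈ 3.13559, so M₁ = 3.13559 × 8012 ≈ 25122.3471 billion.
After the change m₂ = (1 + 0.11) / (0.23 + 0.11 + 0.11) ≈ 2.46667, so M₂ = 2.46667 × 8012 ≈ 19762.96 billion.
ΔM = M₂ − M₁ = 19762.96 − 25122.3471 = -5359.3871 billion.

-5359 billion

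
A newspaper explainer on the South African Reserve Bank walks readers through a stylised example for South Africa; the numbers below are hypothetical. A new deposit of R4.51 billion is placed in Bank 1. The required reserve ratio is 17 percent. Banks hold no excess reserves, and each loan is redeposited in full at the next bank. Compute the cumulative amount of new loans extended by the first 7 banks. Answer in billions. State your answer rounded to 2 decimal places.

R16.04 billion

Bank i lends (1 − rr)^i of the original deposit: Bank 1 lends 4.51·0.8300 = 3.7433, Bank 2 lends 4.51·0.8300² ≈ 3.1069, and so on.
Summing a geometric series: total = 4.51·[0.8300·(1 − 0.8300^7) / (1 − 0.8300)] ≈ 16.0442 billion.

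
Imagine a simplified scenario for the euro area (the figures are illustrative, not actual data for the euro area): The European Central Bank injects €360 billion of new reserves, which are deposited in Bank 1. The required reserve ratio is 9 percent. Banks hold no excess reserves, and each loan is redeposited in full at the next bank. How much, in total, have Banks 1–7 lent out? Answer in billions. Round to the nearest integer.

Bank i lends (1 − rr)^i of the original deposit: Bank 1 lends 360·0.9100 = 327.6000, Bank 2 lends 360·0.9100² = 298.1160, and so on.
Summing a geometric series: total = 360·[0.9100·(1 − 0.9100^7) / (1 − 0.9100)] ≈ 1758.9899 billion.

€1759 billion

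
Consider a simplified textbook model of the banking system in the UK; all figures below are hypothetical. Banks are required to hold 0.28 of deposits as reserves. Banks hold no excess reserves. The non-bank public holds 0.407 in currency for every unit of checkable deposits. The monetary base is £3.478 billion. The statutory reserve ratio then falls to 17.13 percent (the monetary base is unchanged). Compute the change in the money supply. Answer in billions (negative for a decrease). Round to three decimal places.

£1.339 billion

Initially m₁ = (1 + 0.407) / (0.28 + 0.407) ≈ 2.04803, so M₁ = 2.04803 × 3.478 ≈ 7.123 billion.
After the change m₂ = (1 + 0.407) / (0.1713 + 0.407) ≈ 2.43299, so M₂ = 2.43299 × 3.478 ≈ 8.4619 billion.
ΔM = M₂ − M₁ = 8.4619 − 7.123 = 1.3389 billion.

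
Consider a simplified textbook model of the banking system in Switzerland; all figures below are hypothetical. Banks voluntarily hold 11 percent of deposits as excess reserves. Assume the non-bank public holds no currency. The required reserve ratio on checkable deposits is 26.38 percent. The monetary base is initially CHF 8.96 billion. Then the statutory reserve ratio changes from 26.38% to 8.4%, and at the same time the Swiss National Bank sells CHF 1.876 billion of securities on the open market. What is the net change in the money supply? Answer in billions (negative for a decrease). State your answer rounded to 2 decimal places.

Before: m₁ = 1 / (0.2638 + 0.11) ≈ 2.6752, MB₁ = 8.96, so M₁ = 2.6752 × 8.96 ≈ 23.9698 billion.
After: m₂ = 1 / (0.084 + 0.11) ≈ 5.1546, MB₂ = 8.96 − 1.876 = 7.084, so M₂ = 5.1546 × 7.084 ≈ 36.5152 billion.
ΔM = M₂ − M₁ = 36.5152 − 23.9698 = 12.5454 billion.

CHF 12.55 billion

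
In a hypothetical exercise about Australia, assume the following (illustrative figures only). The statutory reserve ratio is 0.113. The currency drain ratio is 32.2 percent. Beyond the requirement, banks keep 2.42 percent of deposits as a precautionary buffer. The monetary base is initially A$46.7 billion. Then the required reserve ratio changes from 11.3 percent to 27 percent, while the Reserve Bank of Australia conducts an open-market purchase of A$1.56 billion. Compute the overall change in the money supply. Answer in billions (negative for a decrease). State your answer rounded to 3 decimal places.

-30.908 billion

Before: m₁ = (1 + 0.322) / (0.113 + 0.0242 + 0.322) ≈ 2.878920, MB₁ = 46.7, so M₁ = 2.878920 × 46.7 ≈ 134.4456 billion.
After: m₂ = (1 + 0.322) / (0.27 + 0.0242 + 0.322) ≈ 2.145407, MB₂ = 46.7 + 1.56 = 48.26, so M₂ = 2.145407 × 48.26 ≈ 103.5373 billion.
ΔM = M₂ − M₁ = 103.5373 − 134.4456 = -30.9083 billion.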